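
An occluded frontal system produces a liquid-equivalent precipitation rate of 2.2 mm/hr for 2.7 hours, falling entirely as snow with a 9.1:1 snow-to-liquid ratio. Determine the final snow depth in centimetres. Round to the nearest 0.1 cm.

snow depth ≈ 5.4 cm

Liquid-equivalent depth = 2.2 × 2.7 = 5.94 mm.
Snow depth = 5.94 mm × 9.1 = 54.054 mm = 5.4 cm.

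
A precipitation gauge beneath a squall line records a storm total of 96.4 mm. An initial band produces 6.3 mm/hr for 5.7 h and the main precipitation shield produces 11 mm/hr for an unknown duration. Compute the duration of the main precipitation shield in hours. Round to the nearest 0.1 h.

duration ≈ 5.5 h

Known phases: 6.3 × 5.7 = 35.91 mm.
Remaining depth = 96.4 − 35.91 = 60.49 mm.
Duration = 60.49 / 11 = 5.5 h.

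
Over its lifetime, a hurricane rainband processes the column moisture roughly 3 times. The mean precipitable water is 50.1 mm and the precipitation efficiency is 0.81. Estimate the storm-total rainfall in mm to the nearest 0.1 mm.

rainfall ≈ 121.7 mm

Each cycle deposits ε × PW = 0.81 × 50.1 = 40.581 mm.
Over 3 cycles: 3 × 40.581 = 121.7 mm.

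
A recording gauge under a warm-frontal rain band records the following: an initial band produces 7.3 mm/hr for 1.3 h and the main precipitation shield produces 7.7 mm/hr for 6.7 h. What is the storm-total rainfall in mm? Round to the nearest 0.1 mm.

total ≈ 61.1 mm

Total = Σ Rᵢ Δtᵢ = 7.3 × 1.3 + 7.7 × 6.7
      = 9.49 + 51.59 = 61.1 mm.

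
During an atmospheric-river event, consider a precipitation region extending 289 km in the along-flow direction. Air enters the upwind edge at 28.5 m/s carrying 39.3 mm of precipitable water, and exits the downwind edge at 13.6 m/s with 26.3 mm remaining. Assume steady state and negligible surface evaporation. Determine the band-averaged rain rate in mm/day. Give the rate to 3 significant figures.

R ≈ 228 mm/day

Column moisture flux per unit crosswind length is F = V × PW.
Inflow: F_in = 28.5 × 39.3 = 1120.05 mm·m/s
Outflow: F_out = 13.6 × 26.3 = 357.68 mm·m/s
Steady-state rate R = (F_in − F_out)/L = (1120.05 − 357.68) / 289000 m = 2.638e-03 mm/s.
R = 2.638e-03 × 3600 × 24 = 228 mm/day.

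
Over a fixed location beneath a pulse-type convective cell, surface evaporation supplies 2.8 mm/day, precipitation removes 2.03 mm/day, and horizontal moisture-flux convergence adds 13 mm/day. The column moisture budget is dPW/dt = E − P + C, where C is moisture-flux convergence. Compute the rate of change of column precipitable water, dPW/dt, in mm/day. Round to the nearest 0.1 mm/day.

dPW/dt = E − P + C = 2.8 − 2.03 + (13) = 13.8 mm/day.

dPW/dt ≈ 13.8 mm/day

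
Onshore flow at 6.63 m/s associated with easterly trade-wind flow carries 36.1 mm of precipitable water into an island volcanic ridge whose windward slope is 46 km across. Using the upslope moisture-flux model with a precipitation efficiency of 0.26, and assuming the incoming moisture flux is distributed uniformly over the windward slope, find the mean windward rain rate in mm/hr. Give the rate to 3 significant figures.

R ≈ 4.87 mm/hr

Incoming column moisture flux per unit ridge length: F = V × PW = 6.63 × 36.1 = 239.343 mm·m/s.
Spread over the 46 km slope with efficiency ε = 0.26: R = ε·F/W = 0.26 × 239.343 / 46000 m = 1.353e-03 mm/s.
R = 1.353e-03 × 3600 = 4.87 mm/hr.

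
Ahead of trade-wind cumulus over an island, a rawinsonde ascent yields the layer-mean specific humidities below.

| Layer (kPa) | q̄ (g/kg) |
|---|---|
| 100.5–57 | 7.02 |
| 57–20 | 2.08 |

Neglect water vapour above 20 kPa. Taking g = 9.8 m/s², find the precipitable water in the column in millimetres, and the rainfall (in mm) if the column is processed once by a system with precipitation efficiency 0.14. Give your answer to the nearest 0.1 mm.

PW ≈ 39.0 mm; rainfall ≈ 5.5 mm

Precipitable water is the column-integrated vapour mass per unit area: PW = (1/g) Σ q̄ Δp, with q in kg/kg and Δp in Pa (1 kg/m² of water = 1 mm).
Layer 100.5–57 kPa: Δp = 435 hPa = 43500 Pa, q̄ = 0.00702 kg/kg → 0.00702 × 43500 / 9.8 = 31.16 mm
Layer 57–20 kPa: Δp = 370 hPa = 37000 Pa, q̄ = 0.00208 kg/kg → 0.00208 × 37000 / 9.8 = 7.85 mm
PW = 31.16 + 7.85 = 39.01 ≈ 39.0 mm.
Rainfall = ε × PW = 0.14 × 39.0 = 5.5 mm.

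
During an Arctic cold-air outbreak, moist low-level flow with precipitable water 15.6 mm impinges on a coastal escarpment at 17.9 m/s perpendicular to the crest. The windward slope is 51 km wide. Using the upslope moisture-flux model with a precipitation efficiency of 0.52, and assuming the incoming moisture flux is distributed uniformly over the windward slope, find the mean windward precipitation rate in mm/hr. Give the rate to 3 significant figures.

R ≈ 10.2 mm/hr

Incoming column moisture flux per unit ridge length: F = V × PW = 17.9 × 15.6 = 279.24 mm·m/s.
Spread over the 51 km slope with efficiency ε = 0.52: R = ε·F/W = 0.52 × 279.24 / 51000 m = 2.847e-03 mm/s.
R = 2.847e-03 × 3600 = 10.2 mm/hr.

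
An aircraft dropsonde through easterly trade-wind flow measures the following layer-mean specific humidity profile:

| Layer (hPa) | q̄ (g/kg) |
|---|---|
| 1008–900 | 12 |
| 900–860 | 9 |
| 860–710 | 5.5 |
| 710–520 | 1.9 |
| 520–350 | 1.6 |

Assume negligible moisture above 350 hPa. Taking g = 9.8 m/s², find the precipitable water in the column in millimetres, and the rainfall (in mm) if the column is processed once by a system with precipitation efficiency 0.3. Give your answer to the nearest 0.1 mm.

Precipitable water is the column-integrated vapour mass per unit area: PW = (1/g) Σ q̄ Δp, with q in kg/kg and Δp in Pa (1 kg/m² of water = 1 mm).
Layer 1008–900 hPa: Δp = 108 hPa = 10800 Pa, q̄ = 0.012 kg/kg → 0.012 × 10800 / 9.8 = 13.22 mm
Layer 900–860 hPa: Δp = 40 hPa = 4000 Pa, q̄ = 0.009 kg/kg → 0.009 × 4000 / 9.8 = 3.67 mm
Layer 860–710 hPa: Δp = 150 hPa = 15000 Pa, q̄ = 0.0055 kg/kg → 0.0055 × 15000 / 9.8 = 8.42 mm
Layer 710–520 hPa: Δp = 190 hPa = 19000 Pa, q̄ = 0.0019 kg/kg → 0.0019 × 19000 / 9.8 = 3.68 mm
Layer 520–350 hPa: Δp = 170 hPa = 17000 Pa, q̄ = 0.0016 kg/kg → 0.0016 × 17000 / 9.8 = 2.78 mm
PW = 13.22 + 3.67 + 8.42 + 3.68 + 2.78 = 31.77 ≈ 31.8 mm.
Rainfall = ε × PW = 0.3 × 31.8 = 9.5 mm.

PW ≈ 31.8 mm; rainfall ≈ 9.5 mm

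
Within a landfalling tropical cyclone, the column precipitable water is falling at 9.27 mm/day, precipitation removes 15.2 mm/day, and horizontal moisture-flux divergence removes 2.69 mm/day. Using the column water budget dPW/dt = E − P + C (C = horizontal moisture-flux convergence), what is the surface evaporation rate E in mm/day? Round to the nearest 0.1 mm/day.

E ≈ 8.6 mm/day

dPW/dt = -9.27 mm/day.
E = dPW/dt + P − C = (-9.27) + 15.2 − (-2.69) = 8.6 mm/day.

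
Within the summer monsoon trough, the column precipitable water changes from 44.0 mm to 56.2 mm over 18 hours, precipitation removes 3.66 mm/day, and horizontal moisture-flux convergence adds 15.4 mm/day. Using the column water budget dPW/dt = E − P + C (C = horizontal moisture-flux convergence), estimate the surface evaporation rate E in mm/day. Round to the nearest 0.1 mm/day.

E ≈ 4.5 mm/day

dPW/dt = (56.2 − 44.0) mm / (18/24 day) = +16.267 mm/day.
E = dPW/dt + P − C = (+16.267) + 3.66 − (15.4) = 4.5 mm/day.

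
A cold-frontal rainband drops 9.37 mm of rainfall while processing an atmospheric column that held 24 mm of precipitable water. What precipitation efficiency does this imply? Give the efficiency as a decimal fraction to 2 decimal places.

ε ≈ 0.39

ε = rainfall / PW = 9.37 / 24 = 0.39.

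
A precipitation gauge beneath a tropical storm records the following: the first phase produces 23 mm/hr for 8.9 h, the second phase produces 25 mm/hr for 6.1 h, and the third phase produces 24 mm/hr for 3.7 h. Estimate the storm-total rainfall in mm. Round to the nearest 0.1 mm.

Total = Σ Rᵢ Δtᵢ = 23 × 8.9 + 25 × 6.1 + 24 × 3.7
      = 204.7 + 152.5 + 88.8 = 446.0 mm.

total ≈ 446.0 mm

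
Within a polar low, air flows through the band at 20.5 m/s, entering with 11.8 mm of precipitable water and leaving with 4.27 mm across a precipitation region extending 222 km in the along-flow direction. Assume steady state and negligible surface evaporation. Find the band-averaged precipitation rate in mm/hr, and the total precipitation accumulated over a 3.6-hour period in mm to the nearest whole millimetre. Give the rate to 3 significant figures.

R ≈ 2.50 mm/hr; total ≈ 9 mm

Column moisture flux per unit crosswind length is F = V × PW.
Inflow: F_in = 20.5 × 11.8 = 241.9 mm·m/s
Outflow: F_out = 20.5 × 4.27 = 87.535 mm·m/s
Steady-state rate R = (F_in − F_out)/L = (241.9 − 87.535) / 222000 m = 6.953e-04 mm/s.
R = 6.953e-04 × 3600 = 2.50 mm/hr.
Over 3.6 h: total = 2.50 × 3.6 = 9 mm.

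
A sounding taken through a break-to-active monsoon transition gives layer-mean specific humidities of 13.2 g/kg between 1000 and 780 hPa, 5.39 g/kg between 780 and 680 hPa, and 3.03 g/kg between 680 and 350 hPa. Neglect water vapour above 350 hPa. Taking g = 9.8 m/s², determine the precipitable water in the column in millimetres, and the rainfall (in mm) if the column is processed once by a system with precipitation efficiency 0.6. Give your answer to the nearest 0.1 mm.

PW ≈ 45.3 mm; rainfall ≈ 27.2 mm

Precipitable water is the column-integrated vapour mass per unit area: PW = (1/g) Σ q̄ Δp, with q in kg/kg and Δp in Pa (1 kg/m² of water = 1 mm).
Layer 1000–780 hPa: Δp = 220 hPa = 22000 Pa, q̄ = 0.0132 kg/kg → 0.0132 × 22000 / 9.8 = 29.63 mm
Layer 780–680 hPa: Δp = 100 hPa = 10000 Pa, q̄ = 0.00539 kg/kg → 0.00539 × 10000 / 9.8 = 5.50 mm
Layer 680–350 hPa: Δp = 330 hPa = 33000 Pa, q̄ = 0.00303 kg/kg → 0.00303 × 33000 / 9.8 = 10.20 mm
PW = 29.63 + 5.50 + 10.20 = 45.33 ≈ 45.3 mm.
Rainfall = ε × PW = 0.6 × 45.3 = 27.2 mm.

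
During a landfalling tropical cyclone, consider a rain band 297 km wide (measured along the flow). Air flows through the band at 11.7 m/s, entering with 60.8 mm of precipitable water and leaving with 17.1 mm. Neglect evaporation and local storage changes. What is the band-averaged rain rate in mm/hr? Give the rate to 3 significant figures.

R ≈ 6.20 mm/hr

Column moisture flux per unit crosswind length is F = V × PW.
Inflow: F_in = 11.7 × 60.8 = 711.36 mm·m/s
Outflow: F_out = 11.7 × 17.1 = 200.07 mm·m/s
Steady-state rate R = (F_in − F_out)/L = (711.36 − 200.07) / 297000 m = 1.722e-03 mm/s.
R = 1.722e-03 × 3600 = 6.20 mm/hr.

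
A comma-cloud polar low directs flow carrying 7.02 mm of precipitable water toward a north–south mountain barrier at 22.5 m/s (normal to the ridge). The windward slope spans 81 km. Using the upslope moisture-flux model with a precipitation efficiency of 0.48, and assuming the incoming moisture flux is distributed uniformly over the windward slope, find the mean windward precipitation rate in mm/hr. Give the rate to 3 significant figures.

Incoming column moisture flux per unit ridge length: F = V × PW = 22.5 × 7.02 = 157.95 mm·m/s.
Spread over the 81 km slope with efficiency ε = 0.48: R = ε·F/W = 0.48 × 157.95 / 81000 m = 9.360e-04 mm/s.
R = 9.360e-04 × 3600 = 3.37 mm/hr.

R ≈ 3.37 mm/hr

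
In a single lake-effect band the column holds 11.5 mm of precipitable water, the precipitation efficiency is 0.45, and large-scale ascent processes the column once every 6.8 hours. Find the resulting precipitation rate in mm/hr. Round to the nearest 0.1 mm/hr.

Each overturning extracts ε × PW = 0.45 × 11.5 = 5.175 mm.
Rate = ε·PW / τ = 5.175 / 6.8 h = 0.8 mm/hr.

R ≈ 0.8 mm/hr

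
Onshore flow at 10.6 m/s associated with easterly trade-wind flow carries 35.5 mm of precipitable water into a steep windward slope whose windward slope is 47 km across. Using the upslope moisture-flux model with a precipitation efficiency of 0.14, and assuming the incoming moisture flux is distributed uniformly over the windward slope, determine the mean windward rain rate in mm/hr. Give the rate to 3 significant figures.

R ≈ 4.04 mm/hr

Incoming column moisture flux per unit ridge length: F = V × PW = 10.6 × 35.5 = 376.3 mm·m/s.
Spread over the 47 km slope with efficiency ε = 0.14: R = ε·F/W = 0.14 × 376.3 / 47000 m = 1.121e-03 mm/s.
R = 1.121e-03 × 3600 = 4.04 mm/hr.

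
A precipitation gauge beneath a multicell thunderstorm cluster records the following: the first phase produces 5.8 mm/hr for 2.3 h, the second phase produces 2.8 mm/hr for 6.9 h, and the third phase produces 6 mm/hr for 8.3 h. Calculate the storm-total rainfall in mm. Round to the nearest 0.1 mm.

Total = Σ Rᵢ Δtᵢ = 5.8 × 2.3 + 2.8 × 6.9 + 6 × 8.3
      = 13.34 + 19.32 + 49.8 = 82.5 mm.

total ≈ 82.5 mm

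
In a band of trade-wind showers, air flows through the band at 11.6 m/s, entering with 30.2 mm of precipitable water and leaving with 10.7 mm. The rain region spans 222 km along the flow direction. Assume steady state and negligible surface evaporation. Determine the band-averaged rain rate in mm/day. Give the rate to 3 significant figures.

Column moisture flux per unit crosswind length is F = V × PW.
Inflow: F_in = 11.6 × 30.2 = 350.32 mm·m/s
Outflow: F_out = 11.6 × 10.7 = 124.12 mm·m/s
Steady-state rate R = (F_in − F_out)/L = (350.32 − 124.12) / 222000 m = 1.019e-03 mm/s.
R = 1.019e-03 × 3600 × 24 = 88.0 mm/day.

R ≈ 88.0 mm/day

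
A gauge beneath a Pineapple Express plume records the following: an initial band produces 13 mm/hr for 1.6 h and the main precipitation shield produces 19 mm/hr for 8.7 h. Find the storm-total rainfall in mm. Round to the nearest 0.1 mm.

Total = Σ Rᵢ Δtᵢ = 13 × 1.6 + 19 × 8.7
      = 20.8 + 165.3 = 186.1 mm.

total ≈ 186.1 mm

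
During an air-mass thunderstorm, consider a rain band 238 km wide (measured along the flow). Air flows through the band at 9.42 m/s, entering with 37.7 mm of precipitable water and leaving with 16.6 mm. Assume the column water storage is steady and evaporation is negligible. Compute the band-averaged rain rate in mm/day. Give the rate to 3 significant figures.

R ≈ 72.2 mm/day

Column moisture flux per unit crosswind length is F = V × PW.
Inflow: F_in = 9.42 × 37.7 = 355.134 mm·m/s
Outflow: F_out = 9.42 × 16.6 = 156.372 mm·m/s
Steady-state rate R = (F_in − F_out)/L = (355.134 − 156.372) / 238000 m = 8.351e-04 mm/s.
R = 8.351e-04 × 3600 × 24 = 72.2 mm/day.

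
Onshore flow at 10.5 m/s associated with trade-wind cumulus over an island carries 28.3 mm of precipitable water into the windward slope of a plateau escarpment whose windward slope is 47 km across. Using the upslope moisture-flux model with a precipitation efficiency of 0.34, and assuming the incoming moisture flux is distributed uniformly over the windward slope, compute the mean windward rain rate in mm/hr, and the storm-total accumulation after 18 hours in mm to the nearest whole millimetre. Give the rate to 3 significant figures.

R ≈ 7.74 mm/hr; total ≈ 139 mm

Incoming column moisture flux per unit ridge length: F = V × PW = 10.5 × 28.3 = 297.15 mm·m/s.
Spread over the 47 km slope with efficiency ε = 0.34: R = ε·F/W = 0.34 × 297.15 / 47000 m = 2.150e-03 mm/s.
R = 2.150e-03 × 3600 = 7.74 mm/hr.
Over 18 h: total = 7.74 × 18 = 139.32 ≈ 139 mm.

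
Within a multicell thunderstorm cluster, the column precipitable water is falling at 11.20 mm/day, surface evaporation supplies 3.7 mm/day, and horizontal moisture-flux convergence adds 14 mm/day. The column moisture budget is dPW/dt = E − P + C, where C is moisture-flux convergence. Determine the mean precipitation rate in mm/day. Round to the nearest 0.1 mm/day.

P ≈ 28.9 mm/day

dPW/dt = -11.20 mm/day.
P = E + C − dPW/dt = 3.7 + (14) − (-11.20) = 28.9 mm/day.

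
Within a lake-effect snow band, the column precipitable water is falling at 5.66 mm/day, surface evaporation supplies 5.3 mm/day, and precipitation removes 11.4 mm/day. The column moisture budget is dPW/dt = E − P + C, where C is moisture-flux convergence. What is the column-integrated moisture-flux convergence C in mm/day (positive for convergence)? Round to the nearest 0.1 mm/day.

dPW/dt = -5.66 mm/day.
C = dPW/dt − E + P = (-5.66) − 5.3 + 11.4 = 0.4 mm/day.

C ≈ 0.4 mm/day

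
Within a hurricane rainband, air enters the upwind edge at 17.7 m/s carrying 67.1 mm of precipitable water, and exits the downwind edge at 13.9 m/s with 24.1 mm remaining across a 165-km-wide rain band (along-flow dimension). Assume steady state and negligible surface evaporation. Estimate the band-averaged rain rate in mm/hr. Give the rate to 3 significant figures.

R ≈ 18.6 mm/hr

Column moisture flux per unit crosswind length is F = V × PW.
Inflow: F_in = 17.7 × 67.1 = 1187.67 mm·m/s
Outflow: F_out = 13.9 × 24.1 = 334.99 mm·m/s
Steady-state rate R = (F_in − F_out)/L = (1187.67 − 334.99) / 165000 m = 5.168e-03 mm/s.
R = 5.168e-03 × 3600 = 18.6 mm/hr.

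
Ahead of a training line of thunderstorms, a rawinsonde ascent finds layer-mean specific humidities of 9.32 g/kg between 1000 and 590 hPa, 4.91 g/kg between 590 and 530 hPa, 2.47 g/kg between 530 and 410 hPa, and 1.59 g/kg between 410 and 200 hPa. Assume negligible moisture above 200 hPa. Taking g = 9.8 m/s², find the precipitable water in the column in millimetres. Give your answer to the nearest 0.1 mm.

Precipitable water is the column-integrated vapour mass per unit area: PW = (1/g) Σ q̄ Δp, with q in kg/kg and Δp in Pa (1 kg/m² of water = 1 mm).
Layer 1000–590 hPa: Δp = 410 hPa = 41000 Pa, q̄ = 0.00932 kg/kg → 0.00932 × 41000 / 9.8 = 38.99 mm
Layer 590–530 hPa: Δp = 60 hPa = 6000 Pa, q̄ = 0.00491 kg/kg → 0.00491 × 6000 / 9.8 = 3.01 mm
Layer 530–410 hPa: Δp = 120 hPa = 12000 Pa, q̄ = 0.00247 kg/kg → 0.00247 × 12000 / 9.8 = 3.02 mm
Layer 410–200 hPa: Δp = 210 hPa = 21000 Pa, q̄ = 0.00159 kg/kg → 0.00159 × 21000 / 9.8 = 3.41 mm
PW = 38.99 + 3.01 + 3.02 + 3.41 = 48.43 ≈ 48.4 mm.

PW ≈ 48.4 mm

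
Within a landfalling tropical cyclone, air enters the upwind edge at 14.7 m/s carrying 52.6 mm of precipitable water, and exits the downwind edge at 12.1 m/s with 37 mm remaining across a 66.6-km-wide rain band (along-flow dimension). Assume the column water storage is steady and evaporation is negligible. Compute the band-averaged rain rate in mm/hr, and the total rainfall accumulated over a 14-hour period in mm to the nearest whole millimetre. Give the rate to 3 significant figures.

R ≈ 17.6 mm/hr; total ≈ 246 mm

Column moisture flux per unit crosswind length is F = V × PW.
Inflow: F_in = 14.7 × 52.6 = 773.22 mm·m/s
Outflow: F_out = 12.1 × 37 = 447.7 mm·m/s
Steady-state rate R = (F_in − F_out)/L = (773.22 − 447.7) / 66600 m = 4.888e-03 mm/s.
R = 4.888e-03 × 3600 = 17.6 mm/hr.
Over 14 h: total = 17.6 × 14 = 246.4 ≈ 246 mm.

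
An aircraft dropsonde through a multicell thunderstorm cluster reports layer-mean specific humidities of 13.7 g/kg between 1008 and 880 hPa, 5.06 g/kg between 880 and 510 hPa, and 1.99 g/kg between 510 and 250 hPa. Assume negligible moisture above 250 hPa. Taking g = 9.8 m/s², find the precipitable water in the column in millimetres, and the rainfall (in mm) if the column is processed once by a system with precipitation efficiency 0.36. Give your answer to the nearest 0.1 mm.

Precipitable water is the column-integrated vapour mass per unit area: PW = (1/g) Σ q̄ Δp, with q in kg/kg and Δp in Pa (1 kg/m² of water = 1 mm).
Layer 1008–880 hPa: Δp = 128 hPa = 12800 Pa, q̄ = 0.0137 kg/kg → 0.0137 × 12800 / 9.8 = 17.89 mm
Layer 880–510 hPa: Δp = 370 hPa = 37000 Pa, q̄ = 0.00506 kg/kg → 0.00506 × 37000 / 9.8 = 19.10 mm
Layer 510–250 hPa: Δp = 260 hPa = 26000 Pa, q̄ = 0.00199 kg/kg → 0.00199 × 26000 / 9.8 = 5.28 mm
PW = 17.89 + 19.10 + 5.28 = 42.27 ≈ 42.3 mm.
Rainfall = ε × PW = 0.36 × 42.3 = 15.2 mm.

PW ≈ 42.3 mm; rainfall ≈ 15.2 mm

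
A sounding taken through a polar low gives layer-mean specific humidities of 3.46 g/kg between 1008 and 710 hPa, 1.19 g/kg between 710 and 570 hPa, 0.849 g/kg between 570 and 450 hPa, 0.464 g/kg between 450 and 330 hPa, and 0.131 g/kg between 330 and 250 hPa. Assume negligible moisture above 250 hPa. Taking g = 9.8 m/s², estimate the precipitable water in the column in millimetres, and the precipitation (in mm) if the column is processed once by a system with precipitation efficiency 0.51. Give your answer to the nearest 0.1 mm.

Precipitable water is the column-integrated vapour mass per unit area: PW = (1/g) Σ q̄ Δp, with q in kg/kg and Δp in Pa (1 kg/m² of water = 1 mm).
Layer 1008–710 hPa: Δp = 298 hPa = 29800 Pa, q̄ = 0.00346 kg/kg → 0.00346 × 29800 / 9.8 = 10.52 mm
Layer 710–570 hPa: Δp = 140 hPa = 14000 Pa, q̄ = 0.00119 kg/kg → 0.00119 × 14000 / 9.8 = 1.70 mm
Layer 570–450 hPa: Δp = 120 hPa = 12000 Pa, q̄ = 0.000849 kg/kg → 0.000849 × 12000 / 9.8 = 1.04 mm
Layer 450–330 hPa: Δp = 120 hPa = 12000 Pa, q̄ = 0.000464 kg/kg → 0.000464 × 12000 / 9.8 = 0.57 mm
Layer 330–250 hPa: Δp = 80 hPa = 8000 Pa, q̄ = 0.000131 kg/kg → 0.000131 × 8000 / 9.8 = 0.11 mm
PW = 10.52 + 1.70 + 1.04 + 0.57 + 0.11 = 13.94 ≈ 13.9 mm.
Precipitation = ε × PW = 0.51 × 13.9 = 7.1 mm.

PW ≈ 13.9 mm; precipitation ≈ 7.1 mm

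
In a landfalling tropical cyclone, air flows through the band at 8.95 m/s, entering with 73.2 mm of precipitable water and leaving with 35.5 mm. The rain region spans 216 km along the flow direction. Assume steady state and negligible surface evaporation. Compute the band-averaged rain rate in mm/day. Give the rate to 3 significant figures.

Column moisture flux per unit crosswind length is F = V × PW.
Inflow: F_in = 8.95 × 73.2 = 655.14 mm·m/s
Outflow: F_out = 8.95 × 35.5 = 317.725 mm·m/s
Steady-state rate R = (F_in − F_out)/L = (655.14 − 317.725) / 216000 m = 1.562e-03 mm/s.
R = 1.562e-03 × 3600 × 24 = 135 mm/day.

R ≈ 135 mm/day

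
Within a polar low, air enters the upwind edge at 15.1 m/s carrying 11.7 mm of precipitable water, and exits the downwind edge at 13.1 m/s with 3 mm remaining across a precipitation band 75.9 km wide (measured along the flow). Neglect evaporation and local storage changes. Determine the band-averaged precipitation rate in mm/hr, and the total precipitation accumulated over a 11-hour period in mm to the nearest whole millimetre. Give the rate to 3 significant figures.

R ≈ 6.52 mm/hr; total ≈ 72 mm

Column moisture flux per unit crosswind length is F = V × PW.
Inflow: F_in = 15.1 × 11.7 = 176.67 mm·m/s
Outflow: F_out = 13.1 × 3 = 39.3 mm·m/s
Steady-state rate R = (F_in − F_out)/L = (176.67 − 39.3) / 75900 m = 1.810e-03 mm/s.
R = 1.810e-03 × 3600 = 6.52 mm/hr.
Over 11 h: total = 6.52 × 11 = 71.72 ≈ 72 mm.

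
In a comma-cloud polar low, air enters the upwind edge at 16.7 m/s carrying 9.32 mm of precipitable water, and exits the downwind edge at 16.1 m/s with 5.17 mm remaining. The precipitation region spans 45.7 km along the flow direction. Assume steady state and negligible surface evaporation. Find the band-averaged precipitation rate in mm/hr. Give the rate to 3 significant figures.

Column moisture flux per unit crosswind length is F = V × PW.
Inflow: F_in = 16.7 × 9.32 = 155.644 mm·m/s
Outflow: F_out = 16.1 × 5.17 = 83.237 mm·m/s
Steady-state rate R = (F_in − F_out)/L = (155.644 − 83.237) / 45700 m = 1.584e-03 mm/s.
R = 1.584e-03 × 3600 = 5.70 mm/hr.

R ≈ 5.70 mm/hr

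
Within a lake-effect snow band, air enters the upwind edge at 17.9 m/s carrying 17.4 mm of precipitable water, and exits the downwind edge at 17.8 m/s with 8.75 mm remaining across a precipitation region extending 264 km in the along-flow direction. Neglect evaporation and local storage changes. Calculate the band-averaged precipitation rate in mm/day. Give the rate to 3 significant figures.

Column moisture flux per unit crosswind length is F = V × PW.
Inflow: F_in = 17.9 × 17.4 = 311.46 mm·m/s
Outflow: F_out = 17.8 × 8.75 = 155.75 mm·m/s
Steady-state rate R = (F_in − F_out)/L = (311.46 − 155.75) / 264000 m = 5.898e-04 mm/s.
R = 5.898e-04 × 3600 × 24 = 51.0 mm/day.

R ≈ 51.0 mm/day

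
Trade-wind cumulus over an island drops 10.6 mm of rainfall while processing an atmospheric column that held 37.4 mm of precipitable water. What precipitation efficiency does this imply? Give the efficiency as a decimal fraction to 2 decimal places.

ε ≈ 0.28

ε = rainfall / PW = 10.6 / 37.4 = 0.28.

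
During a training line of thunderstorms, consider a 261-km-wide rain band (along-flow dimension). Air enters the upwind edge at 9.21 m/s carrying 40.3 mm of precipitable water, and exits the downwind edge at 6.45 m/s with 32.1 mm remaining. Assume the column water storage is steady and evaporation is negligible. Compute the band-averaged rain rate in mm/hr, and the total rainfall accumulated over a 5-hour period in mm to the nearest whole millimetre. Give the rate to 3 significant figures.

Column moisture flux per unit crosswind length is F = V × PW.
Inflow: F_in = 9.21 × 40.3 = 371.163 mm·m/s
Outflow: F_out = 6.45 × 32.1 = 207.045 mm·m/s
Steady-state rate R = (F_in − F_out)/L = (371.163 − 207.045) / 261000 m = 6.288e-04 mm/s.
R = 6.288e-04 × 3600 = 2.26 mm/hr.
Over 5 h: total = 2.26 × 5 = 11.3 ≈ 11 mm.

R ≈ 2.26 mm/hr; total ≈ 11 mm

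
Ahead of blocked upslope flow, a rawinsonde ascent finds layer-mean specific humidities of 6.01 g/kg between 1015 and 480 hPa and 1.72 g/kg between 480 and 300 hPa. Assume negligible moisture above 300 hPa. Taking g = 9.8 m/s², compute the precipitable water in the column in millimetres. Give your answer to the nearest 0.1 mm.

Precipitable water is the column-integrated vapour mass per unit area: PW = (1/g) Σ q̄ Δp, with q in kg/kg and Δp in Pa (1 kg/m² of water = 1 mm).
Layer 1015–480 hPa: Δp = 535 hPa = 53500 Pa, q̄ = 0.00601 kg/kg → 0.00601 × 53500 / 9.8 = 32.81 mm
Layer 480–300 hPa: Δp = 180 hPa = 18000 Pa, q̄ = 0.00172 kg/kg → 0.00172 × 18000 / 9.8 = 3.16 mm
PW = 32.81 + 3.16 = 35.97 ≈ 36.0 mm.

PW ≈ 36.0 mm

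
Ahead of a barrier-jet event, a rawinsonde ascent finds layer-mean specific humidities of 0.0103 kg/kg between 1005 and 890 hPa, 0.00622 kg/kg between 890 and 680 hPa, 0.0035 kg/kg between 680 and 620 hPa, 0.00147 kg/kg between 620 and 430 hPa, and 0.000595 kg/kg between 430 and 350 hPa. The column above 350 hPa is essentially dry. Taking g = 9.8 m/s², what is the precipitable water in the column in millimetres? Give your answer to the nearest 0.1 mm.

PW ≈ 30.9 mm

Precipitable water is the column-integrated vapour mass per unit area: PW = (1/g) Σ q̄ Δp, with q in kg/kg and Δp in Pa (1 kg/m² of water = 1 mm).
Layer 1005–890 hPa: Δp = 115 hPa = 11500 Pa, q̄ = 0.0103 kg/kg → 0.0103 × 11500 / 9.8 = 12.09 mm
Layer 890–680 hPa: Δp = 210 hPa = 21000 Pa, q̄ = 0.00622 kg/kg → 0.00622 × 21000 / 9.8 = 13.33 mm
Layer 680–620 hPa: Δp = 60 hPa = 6000 Pa, q̄ = 0.0035 kg/kg → 0.0035 × 6000 / 9.8 = 2.14 mm
Layer 620–430 hPa: Δp = 190 hPa = 19000 Pa, q̄ = 0.00147 kg/kg → 0.00147 × 19000 / 9.8 = 2.85 mm
Layer 430–350 hPa: Δp = 80 hPa = 8000 Pa, q̄ = 0.000595 kg/kg → 0.000595 × 8000 / 9.8 = 0.49 mm
PW = 12.09 + 13.33 + 2.14 + 2.85 + 0.49 = 30.90 ≈ 30.9 mm.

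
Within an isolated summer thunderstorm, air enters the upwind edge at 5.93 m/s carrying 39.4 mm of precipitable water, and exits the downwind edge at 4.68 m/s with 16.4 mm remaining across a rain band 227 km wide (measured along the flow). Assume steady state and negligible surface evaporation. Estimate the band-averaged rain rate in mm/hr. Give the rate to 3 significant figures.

Column moisture flux per unit crosswind length is F = V × PW.
Inflow: F_in = 5.93 × 39.4 = 233.642 mm·m/s
Outflow: F_out = 4.68 × 16.4 = 76.752 mm·m/s
Steady-state rate R = (F_in − F_out)/L = (233.642 − 76.752) / 227000 m = 6.911e-04 mm/s.
R = 6.911e-04 × 3600 = 2.49 mm/hr.

R ≈ 2.49 mm/hr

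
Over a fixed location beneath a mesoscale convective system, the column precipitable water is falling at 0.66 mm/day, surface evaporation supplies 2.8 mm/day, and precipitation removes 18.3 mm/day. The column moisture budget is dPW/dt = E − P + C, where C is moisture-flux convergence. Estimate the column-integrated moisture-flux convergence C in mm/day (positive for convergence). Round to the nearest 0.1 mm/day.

dPW/dt = -0.66 mm/day.
C = dPW/dt − E + P = (-0.66) − 2.8 + 18.3 = 14.8 mm/day.

C ≈ 14.8 mm/day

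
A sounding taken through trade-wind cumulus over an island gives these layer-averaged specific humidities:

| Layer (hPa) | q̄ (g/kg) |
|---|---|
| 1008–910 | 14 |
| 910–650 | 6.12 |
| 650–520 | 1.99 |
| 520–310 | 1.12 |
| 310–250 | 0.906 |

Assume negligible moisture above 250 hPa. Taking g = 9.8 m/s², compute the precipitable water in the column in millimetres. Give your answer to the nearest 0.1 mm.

PW ≈ 35.8 mm

Precipitable water is the column-integrated vapour mass per unit area: PW = (1/g) Σ q̄ Δp, with q in kg/kg and Δp in Pa (1 kg/m² of water = 1 mm).
Layer 1008–910 hPa: Δp = 98 hPa = 9800 Pa, q̄ = 0.014 kg/kg → 0.014 × 9800 / 9.8 = 14.00 mm
Layer 910–650 hPa: Δp = 260 hPa = 26000 Pa, q̄ = 0.00612 kg/kg → 0.00612 × 26000 / 9.8 = 16.24 mm
Layer 650–520 hPa: Δp = 130 hPa = 13000 Pa, q̄ = 0.00199 kg/kg → 0.00199 × 13000 / 9.8 = 2.64 mm
Layer 520–310 hPa: Δp = 210 hPa = 21000 Pa, q̄ = 0.00112 kg/kg → 0.00112 × 21000 / 9.8 = 2.40 mm
Layer 310–250 hPa: Δp = 60 hPa = 6000 Pa, q̄ = 0.000906 kg/kg → 0.000906 × 6000 / 9.8 = 0.55 mm
PW = 14.00 + 16.24 + 2.64 + 2.40 + 0.55 = 35.83 ≈ 35.8 mm.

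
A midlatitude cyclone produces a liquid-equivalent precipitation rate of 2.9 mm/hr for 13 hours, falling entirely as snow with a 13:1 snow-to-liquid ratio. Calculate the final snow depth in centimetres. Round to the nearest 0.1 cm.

Liquid-equivalent depth = 2.9 × 13 = 37.7 mm.
Snow depth = 37.7 mm × 13 = 490.1 mm = 49.0 cm.

snow depth ≈ 49.0 cm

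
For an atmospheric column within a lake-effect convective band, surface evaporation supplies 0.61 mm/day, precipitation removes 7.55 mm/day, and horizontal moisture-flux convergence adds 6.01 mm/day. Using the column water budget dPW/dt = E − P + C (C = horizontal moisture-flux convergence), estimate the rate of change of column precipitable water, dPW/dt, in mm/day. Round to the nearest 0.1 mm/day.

dPW/dt ≈ -0.9 mm/day

dPW/dt = E − P + C = 0.61 − 7.55 + (6.01) = -0.9 mm/day.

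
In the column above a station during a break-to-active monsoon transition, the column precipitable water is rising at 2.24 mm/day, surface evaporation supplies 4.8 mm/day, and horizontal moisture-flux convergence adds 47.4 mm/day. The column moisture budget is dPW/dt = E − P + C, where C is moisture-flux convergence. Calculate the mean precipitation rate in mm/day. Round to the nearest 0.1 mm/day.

P ≈ 50.0 mm/day

dPW/dt = +2.24 mm/day.
P = E + C − dPW/dt = 4.8 + (47.4) − (+2.24) = 50.0 mm/day.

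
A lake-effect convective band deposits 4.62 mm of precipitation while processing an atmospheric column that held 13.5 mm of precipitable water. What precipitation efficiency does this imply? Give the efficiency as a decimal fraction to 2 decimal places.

ε = precipitation / PW = 4.62 / 13.5 = 0.34.

ε ≈ 0.34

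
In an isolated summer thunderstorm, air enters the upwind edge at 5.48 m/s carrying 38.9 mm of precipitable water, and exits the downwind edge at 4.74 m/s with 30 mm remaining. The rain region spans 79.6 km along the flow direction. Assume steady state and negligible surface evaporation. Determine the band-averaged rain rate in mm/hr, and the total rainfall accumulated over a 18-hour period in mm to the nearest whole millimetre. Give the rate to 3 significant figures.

Column moisture flux per unit crosswind length is F = V × PW.
Inflow: F_in = 5.48 × 38.9 = 213.172 mm·m/s
Outflow: F_out = 4.74 × 30 = 142.2 mm·m/s
Steady-state rate R = (F_in − F_out)/L = (213.172 − 142.2) / 79600 m = 8.916e-04 mm/s.
R = 8.916e-04 × 3600 = 3.21 mm/hr.
Over 18 h: total = 3.21 × 18 = 57.78 ≈ 58 mm.

R ≈ 3.21 mm/hr; total ≈ 58 mm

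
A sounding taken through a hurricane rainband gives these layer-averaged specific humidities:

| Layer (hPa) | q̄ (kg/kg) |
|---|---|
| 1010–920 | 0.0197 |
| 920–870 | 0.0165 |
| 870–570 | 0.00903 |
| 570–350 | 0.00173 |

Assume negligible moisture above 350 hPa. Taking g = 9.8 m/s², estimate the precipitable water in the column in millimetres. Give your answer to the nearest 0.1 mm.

PW ≈ 58.0 mm

Precipitable water is the column-integrated vapour mass per unit area: PW = (1/g) Σ q̄ Δp, with q in kg/kg and Δp in Pa (1 kg/m² of water = 1 mm).
Layer 1010–920 hPa: Δp = 90 hPa = 9000 Pa, q̄ = 0.0197 kg/kg → 0.0197 × 9000 / 9.8 = 18.09 mm
Layer 920–870 hPa: Δp = 50 hPa = 5000 Pa, q̄ = 0.0165 kg/kg → 0.0165 × 5000 / 9.8 = 8.42 mm
Layer 870–570 hPa: Δp = 300 hPa = 30000 Pa, q̄ = 0.00903 kg/kg → 0.00903 × 30000 / 9.8 = 27.64 mm
Layer 570–350 hPa: Δp = 220 hPa = 22000 Pa, q̄ = 0.00173 kg/kg → 0.00173 × 22000 / 9.8 = 3.88 mm
PW = 18.09 + 8.42 + 27.64 + 3.88 = 58.03 ≈ 58.0 mm.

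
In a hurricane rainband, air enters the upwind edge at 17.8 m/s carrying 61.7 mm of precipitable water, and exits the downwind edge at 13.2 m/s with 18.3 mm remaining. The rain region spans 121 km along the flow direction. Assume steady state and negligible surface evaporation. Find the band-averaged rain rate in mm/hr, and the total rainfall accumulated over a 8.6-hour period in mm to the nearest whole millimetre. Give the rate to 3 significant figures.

Column moisture flux per unit crosswind length is F = V × PW.
Inflow: F_in = 17.8 × 61.7 = 1098.26 mm·m/s
Outflow: F_out = 13.2 × 18.3 = 241.56 mm·m/s
Steady-state rate R = (F_in − F_out)/L = (1098.26 − 241.56) / 121000 m = 7.080e-03 mm/s.
R = 7.080e-03 × 3600 = 25.5 mm/hr.
Over 8.6 h: total = 25.5 × 8.6 = 219.3 ≈ 219 mm.

R ≈ 25.5 mm/hr; total ≈ 219 mm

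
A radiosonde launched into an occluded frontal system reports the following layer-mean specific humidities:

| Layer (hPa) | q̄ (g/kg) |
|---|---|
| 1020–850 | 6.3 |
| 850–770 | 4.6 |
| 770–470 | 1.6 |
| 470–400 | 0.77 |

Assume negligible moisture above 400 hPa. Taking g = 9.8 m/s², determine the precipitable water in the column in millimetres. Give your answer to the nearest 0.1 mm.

Precipitable water is the column-integrated vapour mass per unit area: PW = (1/g) Σ q̄ Δp, with q in kg/kg and Δp in Pa (1 kg/m² of water = 1 mm).
Layer 1020–850 hPa: Δp = 170 hPa = 17000 Pa, q̄ = 0.0063 kg/kg → 0.0063 × 17000 / 9.8 = 10.93 mm
Layer 850–770 hPa: Δp = 80 hPa = 8000 Pa, q̄ = 0.0046 kg/kg → 0.0046 × 8000 / 9.8 = 3.76 mm
Layer 770–470 hPa: Δp = 300 hPa = 30000 Pa, q̄ = 0.0016 kg/kg → 0.0016 × 30000 / 9.8 = 4.90 mm
Layer 470–400 hPa: Δp = 70 hPa = 7000 Pa, q̄ = 0.00077 kg/kg → 0.00077 × 7000 / 9.8 = 0.55 mm
PW = 10.93 + 3.76 + 4.90 + 0.55 = 20.14 ≈ 20.1 mm.

PW ≈ 20.1 mm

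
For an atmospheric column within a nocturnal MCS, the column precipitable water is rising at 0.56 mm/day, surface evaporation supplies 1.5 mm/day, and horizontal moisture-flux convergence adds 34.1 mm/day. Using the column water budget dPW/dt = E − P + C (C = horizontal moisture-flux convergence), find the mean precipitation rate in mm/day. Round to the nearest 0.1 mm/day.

P ≈ 35.0 mm/day

dPW/dt = +0.56 mm/day.
P = E + C − dPW/dt = 1.5 + (34.1) − (+0.56) = 35.0 mm/day.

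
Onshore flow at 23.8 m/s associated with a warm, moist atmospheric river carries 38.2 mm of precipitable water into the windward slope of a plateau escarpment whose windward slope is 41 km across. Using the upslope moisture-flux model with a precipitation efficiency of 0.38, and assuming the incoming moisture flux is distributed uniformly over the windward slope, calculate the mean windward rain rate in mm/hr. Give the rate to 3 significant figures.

R ≈ 30.3 mm/hr

Incoming column moisture flux per unit ridge length: F = V × PW = 23.8 × 38.2 = 909.16 mm·m/s.
Spread over the 41 km slope with efficiency ε = 0.38: R = ε·F/W = 0.38 × 909.16 / 41000 m = 8.426e-03 mm/s.
R = 8.426e-03 × 3600 = 30.3 mm/hr.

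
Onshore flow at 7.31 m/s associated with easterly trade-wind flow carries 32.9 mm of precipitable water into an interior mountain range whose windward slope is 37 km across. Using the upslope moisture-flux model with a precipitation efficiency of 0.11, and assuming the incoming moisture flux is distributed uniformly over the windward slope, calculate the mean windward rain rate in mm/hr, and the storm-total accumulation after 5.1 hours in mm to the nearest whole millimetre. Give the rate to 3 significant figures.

Incoming column moisture flux per unit ridge length: F = V × PW = 7.31 × 32.9 = 240.499 mm·m/s.
Spread over the 37 km slope with efficiency ε = 0.11: R = ε·F/W = 0.11 × 240.499 / 37000 m = 7.150e-04 mm/s.
R = 7.150e-04 × 3600 = 2.57 mm/hr.
Over 5.1 h: total = 2.57 × 5.1 = 13.107 ≈ 13 mm.

R ≈ 2.57 mm/hr; total ≈ 13 mm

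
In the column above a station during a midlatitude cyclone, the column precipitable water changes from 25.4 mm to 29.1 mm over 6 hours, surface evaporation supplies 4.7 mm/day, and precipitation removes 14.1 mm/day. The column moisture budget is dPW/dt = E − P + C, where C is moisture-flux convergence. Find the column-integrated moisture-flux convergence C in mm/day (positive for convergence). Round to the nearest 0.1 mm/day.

dPW/dt = (29.1 − 25.4) mm / (6/24 day) = +14.800 mm/day.
C = dPW/dt − E + P = (+14.800) − 4.7 + 14.1 = 24.2 mm/day.

C ≈ 24.2 mm/day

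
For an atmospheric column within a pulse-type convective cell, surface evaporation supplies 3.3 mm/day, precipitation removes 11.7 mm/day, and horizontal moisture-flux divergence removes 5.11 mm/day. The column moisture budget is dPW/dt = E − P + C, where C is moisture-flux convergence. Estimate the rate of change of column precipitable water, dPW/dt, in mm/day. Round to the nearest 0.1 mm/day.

dPW/dt = E − P + C = 3.3 − 11.7 + (-5.11) = -13.5 mm/day.

dPW/dt ≈ -13.5 mm/day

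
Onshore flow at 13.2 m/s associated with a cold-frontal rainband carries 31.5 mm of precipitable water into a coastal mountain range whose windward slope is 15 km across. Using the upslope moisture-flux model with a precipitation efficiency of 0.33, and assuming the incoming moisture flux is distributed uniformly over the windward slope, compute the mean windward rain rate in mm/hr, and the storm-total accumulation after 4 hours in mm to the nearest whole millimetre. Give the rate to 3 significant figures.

R ≈ 32.9 mm/hr; total ≈ 132 mm

Incoming column moisture flux per unit ridge length: F = V × PW = 13.2 × 31.5 = 415.8 mm·m/s.
Spread over the 15 km slope with efficiency ε = 0.33: R = ε·F/W = 0.33 × 415.8 / 15000 m = 9.148e-03 mm/s.
R = 9.148e-03 × 3600 = 32.9 mm/hr.
Over 4 h: total = 32.9 × 4 = 131.6 ≈ 132 mm.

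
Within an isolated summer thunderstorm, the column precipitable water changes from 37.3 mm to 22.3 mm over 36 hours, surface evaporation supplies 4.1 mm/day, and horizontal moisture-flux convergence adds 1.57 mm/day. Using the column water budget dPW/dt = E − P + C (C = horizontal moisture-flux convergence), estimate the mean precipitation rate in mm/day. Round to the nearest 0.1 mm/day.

dPW/dt = (22.3 − 37.3) mm / (36/24 day) = -10.000 mm/day.
P = E + C − dPW/dt = 4.1 + (1.57) − (-10.000) = 15.7 mm/day.

P ≈ 15.7 mm/day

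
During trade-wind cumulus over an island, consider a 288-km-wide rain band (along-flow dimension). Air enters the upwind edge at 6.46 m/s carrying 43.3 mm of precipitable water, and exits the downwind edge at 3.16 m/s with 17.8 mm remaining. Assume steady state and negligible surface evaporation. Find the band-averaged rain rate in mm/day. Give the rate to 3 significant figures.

R ≈ 67.0 mm/day

Column moisture flux per unit crosswind length is F = V × PW.
Inflow: F_in = 6.46 × 43.3 = 279.718 mm·m/s
Outflow: F_out = 3.16 × 17.8 = 56.248 mm·m/s
Steady-state rate R = (F_in − F_out)/L = (279.718 − 56.248) / 288000 m = 7.759e-04 mm/s.
R = 7.759e-04 × 3600 × 24 = 67.0 mm/day.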